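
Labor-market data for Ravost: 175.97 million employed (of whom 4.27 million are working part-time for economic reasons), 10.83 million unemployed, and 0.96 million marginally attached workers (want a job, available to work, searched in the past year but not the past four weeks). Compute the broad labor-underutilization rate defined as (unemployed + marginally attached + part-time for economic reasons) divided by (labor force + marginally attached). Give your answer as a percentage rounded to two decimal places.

Labor force = 175.97 + 10.83 = 186.80 million.
Numerator = 10.83 + 0.96 + 4.27 = 16.06 million.
Denominator = 186.80 + 0.96 = 187.76 million.
Broad rate = 16.06 / 187.76 = 8.55%.

Broad underutilization rate ≈ 8.55%.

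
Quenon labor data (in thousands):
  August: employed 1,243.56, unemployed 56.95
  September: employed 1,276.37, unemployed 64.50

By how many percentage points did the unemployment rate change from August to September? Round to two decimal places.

August: labor force = 1,243.56 + 56.95 = 1,300.51; u = 56.95/1,300.51 = 4.38%.
September: labor force = 1,276.37 + 64.50 = 1,340.87; u = 64.50/1,340.87 = 4.81%.
Change = 4.81% − 4.38% = +0.43 pp.

The unemployment rate changed by +0.43 percentage points.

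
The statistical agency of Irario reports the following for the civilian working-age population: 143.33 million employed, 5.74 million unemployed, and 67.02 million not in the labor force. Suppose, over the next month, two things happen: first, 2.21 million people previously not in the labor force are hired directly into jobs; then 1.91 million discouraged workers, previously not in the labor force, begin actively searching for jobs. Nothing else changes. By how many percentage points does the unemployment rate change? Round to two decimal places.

Initially, labor force = 143.33 + 5.74 = 149.07 million, so u = 5.74/149.07 = 3.85%.
After the first change, employed and labor force both rise by 2.21; unemployed unchanged → E = 145.54, U = 5.74, labor force = 151.28 million.
After the second change, unemployed and labor force both rise by 1.91 → E = 145.54, U = 7.65, labor force = 153.19 million.
New unemployment rate = 7.65 / 153.19 = 4.99%.
Change = 4.99% − 3.85% = +1.14 percentage points.

The unemployment rate changes by +1.14 percentage points.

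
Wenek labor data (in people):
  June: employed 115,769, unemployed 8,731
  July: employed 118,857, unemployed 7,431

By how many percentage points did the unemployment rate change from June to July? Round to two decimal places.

June: labor force = 115,769 + 8,731 = 124,500; u = 8,731/124,500 = 7.01%.
July: labor force = 118,857 + 7,431 = 126,288; u = 7,431/126,288 = 5.88%.
Change = 5.88% − 7.01% = −1.13 pp.

The unemployment rate changed by −1.13 percentage points.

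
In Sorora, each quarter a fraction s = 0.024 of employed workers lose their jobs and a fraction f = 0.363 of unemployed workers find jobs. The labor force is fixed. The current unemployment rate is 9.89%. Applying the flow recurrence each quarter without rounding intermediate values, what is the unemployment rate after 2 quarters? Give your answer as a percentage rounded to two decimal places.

Unemployment rate after two quarters ≈ 7.59%.

With a fixed labor force, u_{t+1} = u_t + s·(1−u_t) − f·u_t = u_t·(1−s−f) + s.
Here 1−s−f = 0.613 and s = 0.024.
u_1 = 0.098900 × 0.613 + 0.024 = 0.084626.
u_2 = 0.084626 × 0.613 + 0.024 = 0.075876.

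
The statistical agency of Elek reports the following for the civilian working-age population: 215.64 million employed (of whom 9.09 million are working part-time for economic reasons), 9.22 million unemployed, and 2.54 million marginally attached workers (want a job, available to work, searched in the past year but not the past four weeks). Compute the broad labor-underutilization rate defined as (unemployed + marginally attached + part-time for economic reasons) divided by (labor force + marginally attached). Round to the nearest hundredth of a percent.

Broad underutilization rate ≈ 9.17%.

Labor force = 215.64 + 9.22 = 224.86 million.
Numerator = 9.22 + 2.54 + 9.09 = 20.85 million.
Denominator = 224.86 + 2.54 = 227.40 million.
Broad rate = 20.85 / 227.40 = 9.17%.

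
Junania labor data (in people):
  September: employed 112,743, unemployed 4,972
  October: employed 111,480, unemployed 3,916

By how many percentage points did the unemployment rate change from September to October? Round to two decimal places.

September: labor force = 112,743 + 4,972 = 117,715; u = 4,972/117,715 = 4.22%.
October: labor force = 111,480 + 3,916 = 115,396; u = 3,916/115,396 = 3.39%.
Change = 3.39% − 4.22% = −0.83 pp.

The unemployment rate changed by −0.83 percentage points.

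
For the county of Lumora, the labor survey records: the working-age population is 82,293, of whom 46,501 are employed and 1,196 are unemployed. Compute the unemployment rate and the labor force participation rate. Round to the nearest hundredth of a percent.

Labor force = employed + unemployed = 46,501 + 1,196 = 47,697.
Unemployment rate = 1,196 / 47,697 = 2.51%.
Labor force participation rate = 47,697 / 82,293 = 57.96%.

Unemployment rate ≈ 2.51%; labor force participation rate ≈ 57.96%.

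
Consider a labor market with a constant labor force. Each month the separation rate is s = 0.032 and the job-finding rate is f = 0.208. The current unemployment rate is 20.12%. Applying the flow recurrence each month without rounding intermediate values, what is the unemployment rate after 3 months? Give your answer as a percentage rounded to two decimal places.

With a fixed labor force, u_{t+1} = u_t + s·(1−u_t) − f·u_t = u_t·(1−s−f) + s.
Here 1−s−f = 0.760 and s = 0.032.
u_1 = 0.201200 × 0.760 + 0.032 = 0.184912.
u_2 = 0.184912 × 0.760 + 0.032 = 0.172533.
u_3 = 0.172533 × 0.760 + 0.032 = 0.163125.

Unemployment rate after three months ≈ 16.31%.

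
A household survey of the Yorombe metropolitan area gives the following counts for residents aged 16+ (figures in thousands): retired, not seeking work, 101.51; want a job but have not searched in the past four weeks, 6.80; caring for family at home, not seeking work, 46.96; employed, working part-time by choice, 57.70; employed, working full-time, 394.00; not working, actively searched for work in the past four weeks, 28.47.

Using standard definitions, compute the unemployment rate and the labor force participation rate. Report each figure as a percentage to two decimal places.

Employed = 57.70 + 394.00 = 451.70 thousand.
Unemployed = 28.47 thousand.
Labor force = 451.70 + 28.47 = 480.17 thousand.
Not in labor force = 101.51 + 6.80 + 46.96 = 155.27 thousand (those not working and not actively searching are outside the labor force — including those who want a job but have given up searching).
Civilian working-age population = 480.17 + 155.27 = 635.44 thousand.
Unemployment rate = 28.47 / 480.17 = 5.93%.
Labor force participation rate = 480.17 / 635.44 = 75.56%.

Unemployment rate ≈ 5.93%; labor force participation rate ≈ 75.56%.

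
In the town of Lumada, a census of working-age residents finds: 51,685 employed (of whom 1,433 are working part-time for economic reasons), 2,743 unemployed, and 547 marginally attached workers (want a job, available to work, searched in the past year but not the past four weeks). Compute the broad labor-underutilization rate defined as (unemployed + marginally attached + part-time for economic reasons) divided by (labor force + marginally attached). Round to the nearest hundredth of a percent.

Labor force = 51,685 + 2,743 = 54,428.
Numerator = 2,743 + 547 + 1,433 = 4,723.
Denominator = 54,428 + 547 = 54,975.
Broad rate = 4,723 / 54,975 = 8.59%.

Broad underutilization rate ≈ 8.59%.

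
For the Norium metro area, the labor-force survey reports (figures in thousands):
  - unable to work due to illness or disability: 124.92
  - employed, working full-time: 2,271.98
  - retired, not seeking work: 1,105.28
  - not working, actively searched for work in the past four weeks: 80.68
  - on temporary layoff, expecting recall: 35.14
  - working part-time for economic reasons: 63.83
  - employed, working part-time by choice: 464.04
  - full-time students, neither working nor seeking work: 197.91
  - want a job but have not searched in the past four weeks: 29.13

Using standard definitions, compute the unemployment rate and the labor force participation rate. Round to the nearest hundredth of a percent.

Unemployment rate ≈ 3.97%; labor force participation rate ≈ 66.68%.

Employed = 2,271.98 + 63.83 + 464.04 = 2,799.85 thousand (anyone who worked, including part-time for economic reasons, counts as employed).
Unemployed = 80.68 + 35.14 = 115.82 thousand (jobless and actively searching, or on temporary layoff).
Labor force = 2,799.85 + 115.82 = 2,915.67 thousand.
Not in labor force = 124.92 + 1,105.28 + 197.91 + 29.13 = 1,457.24 thousand (those not working and not actively searching are outside the labor force — including those who want a job but have given up searching).
Civilian working-age population = 2,915.67 + 1,457.24 = 4,372.91 thousand.
Unemployment rate = 115.82 / 2,915.67 = 3.97%.
Labor force participation rate = 2,915.67 / 4,372.91 = 66.68%.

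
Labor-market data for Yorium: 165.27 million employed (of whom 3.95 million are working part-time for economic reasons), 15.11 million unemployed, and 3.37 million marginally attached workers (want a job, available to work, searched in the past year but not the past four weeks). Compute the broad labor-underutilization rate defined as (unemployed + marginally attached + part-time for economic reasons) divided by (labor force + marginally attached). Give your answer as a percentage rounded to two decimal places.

Labor force = 165.27 + 15.11 = 180.38 million.
Numerator = 15.11 + 3.37 + 3.95 = 22.43 million.
Denominator = 180.38 + 3.37 = 183.75 million.
Broad rate = 22.43 / 183.75 = 12.21%.

Broad underutilization rate ≈ 12.21%.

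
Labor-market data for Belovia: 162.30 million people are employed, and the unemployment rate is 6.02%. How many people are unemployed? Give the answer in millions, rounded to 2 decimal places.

About 10.40 million are unemployed.

Let U be the number unemployed. The labor force is E + U, and U/(E+U) = 0.0602.
So U = 0.0602 × 162.30 / (1 − 0.0602) = 9.7705 / 0.9398 ≈ 10.40 million.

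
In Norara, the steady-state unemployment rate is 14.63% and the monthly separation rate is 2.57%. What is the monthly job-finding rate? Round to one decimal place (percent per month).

Job-finding rate ≈ 15.0% per month.

From u* = s/(s+f): f = s·(1−u)/u.
f = 2.57 × (1 − 0.1463) / 0.1463 = 2.1940 / 0.1463 ≈ 15.0% per month.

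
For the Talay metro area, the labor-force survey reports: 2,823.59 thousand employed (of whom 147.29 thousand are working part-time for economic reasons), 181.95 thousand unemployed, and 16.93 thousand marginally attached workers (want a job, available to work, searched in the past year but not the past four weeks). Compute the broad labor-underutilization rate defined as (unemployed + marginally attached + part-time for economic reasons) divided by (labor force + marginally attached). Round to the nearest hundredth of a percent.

Labor force = 2,823.59 + 181.95 = 3,005.54 thousand.
Numerator = 181.95 + 16.93 + 147.29 = 346.17 thousand.
Denominator = 3,005.54 + 16.93 = 3,022.47 thousand.
Broad rate = 346.17 / 3,022.47 = 11.45%.

Broad underutilization rate ≈ 11.45%.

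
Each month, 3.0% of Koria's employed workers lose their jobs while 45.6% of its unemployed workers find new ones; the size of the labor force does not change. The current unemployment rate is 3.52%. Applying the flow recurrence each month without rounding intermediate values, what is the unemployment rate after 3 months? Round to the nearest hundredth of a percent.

Unemployment rate after three months ≈ 5.81%.

With a fixed labor force, u_{t+1} = u_t + s·(1−u_t) − f·u_t = u_t·(1−s−f) + s.
Here 1−s−f = 0.514 and s = 0.030.
u_1 = 0.035200 × 0.514 + 0.030 = 0.048093.
u_2 = 0.048093 × 0.514 + 0.030 = 0.054720.
u_3 = 0.054720 × 0.514 + 0.030 = 0.058126.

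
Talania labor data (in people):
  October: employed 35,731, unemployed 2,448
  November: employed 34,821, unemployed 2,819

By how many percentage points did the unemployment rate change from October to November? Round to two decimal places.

The unemployment rate changed by +1.08 percentage points.

October: labor force = 35,731 + 2,448 = 38,179; u = 2,448/38,179 = 6.41%.
November: labor force = 34,821 + 2,819 = 37,640; u = 2,819/37,640 = 7.49%.
Change = 7.49% − 6.41% = +1.08 pp.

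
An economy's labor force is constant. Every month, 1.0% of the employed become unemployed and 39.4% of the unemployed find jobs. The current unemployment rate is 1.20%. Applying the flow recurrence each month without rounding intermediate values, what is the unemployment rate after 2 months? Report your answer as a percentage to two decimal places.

Unemployment rate after two months ≈ 2.02%.

With a fixed labor force, u_{t+1} = u_t + s·(1−u_t) − f·u_t = u_t·(1−s−f) + s.
Here 1−s−f = 0.596 and s = 0.010.
u_1 = 0.012000 × 0.596 + 0.010 = 0.017152.
u_2 = 0.017152 × 0.596 + 0.010 = 0.020223.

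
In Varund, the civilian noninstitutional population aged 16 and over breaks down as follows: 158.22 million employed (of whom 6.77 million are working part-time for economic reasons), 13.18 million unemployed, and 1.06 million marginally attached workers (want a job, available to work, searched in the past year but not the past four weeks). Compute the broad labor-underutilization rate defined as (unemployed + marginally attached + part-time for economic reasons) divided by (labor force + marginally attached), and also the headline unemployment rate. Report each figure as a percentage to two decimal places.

Broad underutilization rate ≈ 12.18%; headline unemployment rate ≈ 7.69%.

Labor force = 158.22 + 13.18 = 171.40 million.
Numerator = 13.18 + 1.06 + 6.77 = 21.01 million.
Denominator = 171.40 + 1.06 = 172.46 million.
Broad rate = 21.01 / 172.46 = 12.18%.
Headline unemployment rate = 13.18 / 171.40 = 7.69%.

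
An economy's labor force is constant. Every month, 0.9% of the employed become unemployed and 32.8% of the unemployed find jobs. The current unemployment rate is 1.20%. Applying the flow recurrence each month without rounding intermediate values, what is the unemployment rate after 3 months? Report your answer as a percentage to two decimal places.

Unemployment rate after three months ≈ 2.24%.

With a fixed labor force, u_{t+1} = u_t + s·(1−u_t) − f·u_t = u_t·(1−s−f) + s.
Here 1−s−f = 0.663 and s = 0.009.
u_1 = 0.012000 × 0.663 + 0.009 = 0.016956.
u_2 = 0.016956 × 0.663 + 0.009 = 0.020242.
u_3 = 0.020242 × 0.663 + 0.009 = 0.022420.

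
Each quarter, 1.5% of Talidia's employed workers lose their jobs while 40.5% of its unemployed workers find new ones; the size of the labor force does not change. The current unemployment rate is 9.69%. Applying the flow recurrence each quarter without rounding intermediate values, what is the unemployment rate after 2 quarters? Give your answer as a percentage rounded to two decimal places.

With a fixed labor force, u_{t+1} = u_t + s·(1−u_t) − f·u_t = u_t·(1−s−f) + s.
Here 1−s−f = 0.580 and s = 0.015.
u_1 = 0.096900 × 0.580 + 0.015 = 0.071202.
u_2 = 0.071202 × 0.580 + 0.015 = 0.056297.

Unemployment rate after two quarters ≈ 5.63%.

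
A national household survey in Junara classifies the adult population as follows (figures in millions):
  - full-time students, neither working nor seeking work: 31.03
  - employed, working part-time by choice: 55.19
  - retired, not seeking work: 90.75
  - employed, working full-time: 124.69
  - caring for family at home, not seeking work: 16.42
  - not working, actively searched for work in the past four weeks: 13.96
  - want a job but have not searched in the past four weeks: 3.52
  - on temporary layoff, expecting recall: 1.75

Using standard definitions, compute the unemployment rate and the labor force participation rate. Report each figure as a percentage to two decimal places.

Unemployment rate ≈ 8.03%; labor force participation rate ≈ 57.99%.

Employed = 55.19 + 124.69 = 179.88 million.
Unemployed = 13.96 + 1.75 = 15.71 million (jobless and actively searching, or on temporary layoff).
Labor force = 179.88 + 15.71 = 195.59 million.
Not in labor force = 31.03 + 90.75 + 16.42 + 3.52 = 141.72 million (those not working and not actively searching are outside the labor force — including those who want a job but have given up searching).
Civilian working-age population = 195.59 + 141.72 = 337.31 million.
Unemployment rate = 15.71 / 195.59 = 8.03%.
Labor force participation rate = 195.59 / 337.31 = 57.99%.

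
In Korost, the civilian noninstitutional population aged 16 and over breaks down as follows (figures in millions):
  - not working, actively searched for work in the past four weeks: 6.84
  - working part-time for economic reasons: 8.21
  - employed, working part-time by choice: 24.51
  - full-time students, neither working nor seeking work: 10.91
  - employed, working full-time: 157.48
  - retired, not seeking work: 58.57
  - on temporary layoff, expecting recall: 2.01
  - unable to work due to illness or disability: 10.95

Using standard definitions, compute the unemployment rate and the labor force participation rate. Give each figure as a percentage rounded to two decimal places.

Unemployment rate ≈ 4.45%; labor force participation rate ≈ 71.22%.

Employed = 8.21 + 24.51 + 157.48 = 190.20 million (anyone who worked, including part-time for economic reasons, counts as employed).
Unemployed = 6.84 + 2.01 = 8.85 million (jobless and actively searching, or on temporary layoff).
Labor force = 190.20 + 8.85 = 199.05 million.
Not in labor force = 10.91 + 58.57 + 10.95 = 80.43 million (those not working and not actively searching are outside the labor force).
Civilian working-age population = 199.05 + 80.43 = 279.48 million.
Unemployment rate = 8.85 / 199.05 = 4.45%.
Labor force participation rate = 199.05 / 279.48 = 71.22%.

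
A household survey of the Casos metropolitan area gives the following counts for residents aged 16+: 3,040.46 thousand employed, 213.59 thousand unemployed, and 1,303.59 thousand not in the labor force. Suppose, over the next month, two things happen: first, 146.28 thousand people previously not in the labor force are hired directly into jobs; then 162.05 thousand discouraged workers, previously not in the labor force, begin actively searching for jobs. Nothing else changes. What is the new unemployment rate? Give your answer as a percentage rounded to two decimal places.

New unemployment rate ≈ 10.54%.

Initially, labor force = 3,040.46 + 213.59 = 3,254.05 thousand, so u = 213.59/3,254.05 = 6.56%.
After the first change, employed and labor force both rise by 146.28; unemployed unchanged → E = 3,186.74, U = 213.59, labor force = 3,400.33 thousand.
After the second change, unemployed and labor force both rise by 162.05 → E = 3,186.74, U = 375.64, labor force = 3,562.38 thousand.
New unemployment rate = 375.64 / 3,562.38 = 10.54%.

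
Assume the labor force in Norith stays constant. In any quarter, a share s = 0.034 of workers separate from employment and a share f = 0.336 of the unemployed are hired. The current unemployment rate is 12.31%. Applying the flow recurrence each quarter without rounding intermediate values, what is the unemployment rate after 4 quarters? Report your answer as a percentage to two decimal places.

With a fixed labor force, u_{t+1} = u_t + s·(1−u_t) − f·u_t = u_t·(1−s−f) + s.
Here 1−s−f = 0.630 and s = 0.034.
u_1 = 0.123100 × 0.630 + 0.034 = 0.111553.
u_2 = 0.111553 × 0.630 + 0.034 = 0.104278.
u_3 = 0.104278 × 0.630 + 0.034 = 0.099695.
u_4 = 0.099695 × 0.630 + 0.034 = 0.096808.

Unemployment rate after four quarters ≈ 9.68%.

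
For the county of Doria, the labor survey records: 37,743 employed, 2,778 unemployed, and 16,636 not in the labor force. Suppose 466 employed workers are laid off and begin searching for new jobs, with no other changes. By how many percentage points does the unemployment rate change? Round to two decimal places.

The unemployment rate changes by +1.15 percentage points.

Initially, labor force = 37,743 + 2,778 = 40,521, so u = 2,778/40,521 = 6.86%.
After the change, employed falls and unemployed rises by 466; labor force unchanged → E = 37,277, U = 3,244, labor force = 40,521.
New unemployment rate = 3,244 / 40,521 = 8.01%.
Change = 8.01% − 6.86% = +1.15 percentage points.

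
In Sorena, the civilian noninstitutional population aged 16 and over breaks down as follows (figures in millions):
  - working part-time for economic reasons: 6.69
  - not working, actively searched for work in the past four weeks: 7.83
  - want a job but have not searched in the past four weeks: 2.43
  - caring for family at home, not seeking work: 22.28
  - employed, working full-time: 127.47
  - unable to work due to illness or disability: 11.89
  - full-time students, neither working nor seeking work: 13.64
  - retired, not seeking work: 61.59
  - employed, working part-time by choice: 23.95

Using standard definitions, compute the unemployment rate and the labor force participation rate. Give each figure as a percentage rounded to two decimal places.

Unemployment rate ≈ 4.72%; labor force participation rate ≈ 59.74%.

Employed = 6.69 + 127.47 + 23.95 = 158.11 million (anyone who worked, including part-time for economic reasons, counts as employed).
Unemployed = 7.83 million.
Labor force = 158.11 + 7.83 = 165.94 million.
Not in labor force = 2.43 + 22.28 + 11.89 + 13.64 + 61.59 = 111.83 million (those not working and not actively searching are outside the labor force — including those who want a job but have given up searching).
Civilian working-age population = 165.94 + 111.83 = 277.77 million.
Unemployment rate = 7.83 / 165.94 = 4.72%.
Labor force participation rate = 165.94 / 277.77 = 59.74%.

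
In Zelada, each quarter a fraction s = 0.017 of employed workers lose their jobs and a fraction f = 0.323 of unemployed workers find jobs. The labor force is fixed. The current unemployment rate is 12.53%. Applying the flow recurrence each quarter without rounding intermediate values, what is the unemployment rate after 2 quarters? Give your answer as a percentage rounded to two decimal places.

With a fixed labor force, u_{t+1} = u_t + s·(1−u_t) − f·u_t = u_t·(1−s−f) + s.
Here 1−s−f = 0.660 and s = 0.017.
u_1 = 0.125300 × 0.660 + 0.017 = 0.099698.
u_2 = 0.099698 × 0.660 + 0.017 = 0.082801.

Unemployment rate after two quarters ≈ 8.28%.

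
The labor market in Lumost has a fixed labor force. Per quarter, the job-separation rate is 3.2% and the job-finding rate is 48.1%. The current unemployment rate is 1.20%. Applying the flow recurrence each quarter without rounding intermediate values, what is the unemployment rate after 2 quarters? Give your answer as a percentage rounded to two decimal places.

With a fixed labor force, u_{t+1} = u_t + s·(1−u_t) − f·u_t = u_t·(1−s−f) + s.
Here 1−s−f = 0.487 and s = 0.032.
u_1 = 0.012000 × 0.487 + 0.032 = 0.037844.
u_2 = 0.037844 × 0.487 + 0.032 = 0.050430.

Unemployment rate after two quarters ≈ 5.04%.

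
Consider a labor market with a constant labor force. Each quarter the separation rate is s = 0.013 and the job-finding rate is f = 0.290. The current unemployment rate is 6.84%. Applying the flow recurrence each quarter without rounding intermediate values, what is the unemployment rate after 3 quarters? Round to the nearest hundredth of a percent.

With a fixed labor force, u_{t+1} = u_t + s·(1−u_t) − f·u_t = u_t·(1−s−f) + s.
Here 1−s−f = 0.697 and s = 0.013.
u_1 = 0.068400 × 0.697 + 0.013 = 0.060675.
u_2 = 0.060675 × 0.697 + 0.013 = 0.055290.
u_3 = 0.055290 × 0.697 + 0.013 = 0.051537.

Unemployment rate after three quarters ≈ 5.15%.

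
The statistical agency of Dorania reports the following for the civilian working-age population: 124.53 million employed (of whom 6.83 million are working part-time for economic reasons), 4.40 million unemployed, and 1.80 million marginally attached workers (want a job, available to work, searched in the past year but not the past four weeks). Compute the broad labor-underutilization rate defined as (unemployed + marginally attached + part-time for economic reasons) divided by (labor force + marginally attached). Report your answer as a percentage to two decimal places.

Broad underutilization rate ≈ 9.97%.

Labor force = 124.53 + 4.40 = 128.93 million.
Numerator = 4.40 + 1.80 + 6.83 = 13.03 million.
Denominator = 128.93 + 1.80 = 130.73 million.
Broad rate = 13.03 / 130.73 = 9.97%.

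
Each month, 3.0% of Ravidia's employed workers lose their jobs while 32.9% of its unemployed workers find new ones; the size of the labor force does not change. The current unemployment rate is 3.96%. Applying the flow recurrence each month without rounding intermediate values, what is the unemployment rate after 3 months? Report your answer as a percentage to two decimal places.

With a fixed labor force, u_{t+1} = u_t + s·(1−u_t) − f·u_t = u_t·(1−s−f) + s.
Here 1−s−f = 0.641 and s = 0.030.
u_1 = 0.039600 × 0.641 + 0.030 = 0.055384.
u_2 = 0.055384 × 0.641 + 0.030 = 0.065501.
u_3 = 0.065501 × 0.641 + 0.030 = 0.071986.

Unemployment rate after three months ≈ 7.20%.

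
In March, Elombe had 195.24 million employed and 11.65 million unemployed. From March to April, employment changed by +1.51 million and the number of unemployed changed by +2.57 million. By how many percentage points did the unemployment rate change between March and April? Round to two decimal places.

The unemployment rate changed by +1.11 percentage points.

March: labor force = 195.24 + 11.65 = 206.89; u = 11.65/206.89 = 5.63%.
April: labor force = 196.75 + 14.22 = 210.97; u = 14.22/210.97 = 6.74%.
Change = 6.74% − 5.63% = +1.11 pp.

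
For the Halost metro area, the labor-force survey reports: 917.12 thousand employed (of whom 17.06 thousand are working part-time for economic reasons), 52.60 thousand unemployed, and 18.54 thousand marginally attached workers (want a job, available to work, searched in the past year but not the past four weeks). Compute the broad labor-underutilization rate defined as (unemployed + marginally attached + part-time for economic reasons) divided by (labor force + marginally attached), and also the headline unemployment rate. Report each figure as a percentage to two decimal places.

Labor force = 917.12 + 52.60 = 969.72 thousand.
Numerator = 52.60 + 18.54 + 17.06 = 88.20 thousand.
Denominator = 969.72 + 18.54 = 988.26 thousand.
Broad rate = 88.20 / 988.26 = 8.92%.
Headline unemployment rate = 52.60 / 969.72 = 5.42%.

Broad underutilization rate ≈ 8.92%; headline unemployment rate ≈ 5.42%.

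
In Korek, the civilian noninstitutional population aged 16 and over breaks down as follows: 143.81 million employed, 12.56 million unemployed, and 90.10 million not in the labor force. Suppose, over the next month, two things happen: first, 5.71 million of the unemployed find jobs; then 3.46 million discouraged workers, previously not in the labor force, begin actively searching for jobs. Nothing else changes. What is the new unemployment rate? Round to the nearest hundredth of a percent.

New unemployment rate ≈ 6.45%.

Initially, labor force = 143.81 + 12.56 = 156.37 million, so u = 12.56/156.37 = 8.03%.
After the first change, unemployed falls and employed rises by 5.71; labor force unchanged → E = 149.52, U = 6.85, labor force = 156.37 million.
After the second change, unemployed and labor force both rise by 3.46 → E = 149.52, U = 10.31, labor force = 159.83 million.
New unemployment rate = 10.31 / 159.83 = 6.45%.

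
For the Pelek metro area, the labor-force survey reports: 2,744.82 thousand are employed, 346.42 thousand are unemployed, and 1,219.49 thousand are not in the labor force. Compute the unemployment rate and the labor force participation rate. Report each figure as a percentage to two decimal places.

Labor force = employed + unemployed = 2,744.82 + 346.42 = 3,091.24 thousand.
Working-age population = 3,091.24 + 1,219.49 = 4,310.73 thousand.
Unemployment rate = 346.42 / 3,091.24 = 11.21%.
Labor force participation rate = 3,091.24 / 4,310.73 = 71.71%.

Unemployment rate ≈ 11.21%; labor force participation rate ≈ 71.71%.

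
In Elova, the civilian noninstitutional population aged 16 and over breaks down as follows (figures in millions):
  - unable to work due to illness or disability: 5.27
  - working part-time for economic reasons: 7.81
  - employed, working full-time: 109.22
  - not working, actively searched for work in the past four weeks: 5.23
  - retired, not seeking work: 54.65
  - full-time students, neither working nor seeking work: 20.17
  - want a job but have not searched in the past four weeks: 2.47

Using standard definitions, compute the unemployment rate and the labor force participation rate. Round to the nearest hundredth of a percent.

Employed = 7.81 + 109.22 = 117.03 million (anyone who worked, including part-time for economic reasons, counts as employed).
Unemployed = 5.23 million.
Labor force = 117.03 + 5.23 = 122.26 million.
Not in labor force = 5.27 + 54.65 + 20.17 + 2.47 = 82.56 million (those not working and not actively searching are outside the labor force — including those who want a job but have given up searching).
Civilian working-age population = 122.26 + 82.56 = 204.82 million.
Unemployment rate = 5.23 / 122.26 = 4.28%.
Labor force participation rate = 122.26 / 204.82 = 59.69%.

Unemployment rate ≈ 4.28%; labor force participation rate ≈ 59.69%.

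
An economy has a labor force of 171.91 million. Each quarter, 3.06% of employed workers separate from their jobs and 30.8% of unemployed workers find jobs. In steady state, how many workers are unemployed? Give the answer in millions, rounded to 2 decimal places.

About 15.54 million are unemployed in steady state.

Steady-state unemployment rate u* = s/(s+f) = 3.06/(3.06+30.8) = 0.090372.
Unemployed = u* × labor force = 0.090372 × 171.91 ≈ 15.54 million.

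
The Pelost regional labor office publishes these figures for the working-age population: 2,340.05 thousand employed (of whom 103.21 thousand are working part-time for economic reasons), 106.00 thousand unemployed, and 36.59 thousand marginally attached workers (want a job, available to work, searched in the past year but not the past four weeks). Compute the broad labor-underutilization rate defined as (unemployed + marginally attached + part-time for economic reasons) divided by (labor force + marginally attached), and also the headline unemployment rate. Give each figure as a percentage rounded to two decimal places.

Broad underutilization rate ≈ 9.90%; headline unemployment rate ≈ 4.33%.

Labor force = 2,340.05 + 106.00 = 2,446.05 thousand.
Numerator = 106.00 + 36.59 + 103.21 = 245.80 thousand.
Denominator = 2,446.05 + 36.59 = 2,482.64 thousand.
Broad rate = 245.80 / 2,482.64 = 9.90%.
Headline unemployment rate = 106.00 / 2,446.05 = 4.33%.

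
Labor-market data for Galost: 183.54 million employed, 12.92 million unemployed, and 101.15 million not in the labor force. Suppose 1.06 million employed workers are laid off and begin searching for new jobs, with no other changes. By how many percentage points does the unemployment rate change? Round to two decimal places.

The unemployment rate changes by +0.54 percentage points.

Initially, labor force = 183.54 + 12.92 = 196.46 million, so u = 12.92/196.46 = 6.58%.
After the change, employed falls and unemployed rises by 1.06; labor force unchanged → E = 182.48, U = 13.98, labor force = 196.46 million.
New unemployment rate = 13.98 / 196.46 = 7.12%.
Change = 7.12% − 6.58% = +0.54 percentage points.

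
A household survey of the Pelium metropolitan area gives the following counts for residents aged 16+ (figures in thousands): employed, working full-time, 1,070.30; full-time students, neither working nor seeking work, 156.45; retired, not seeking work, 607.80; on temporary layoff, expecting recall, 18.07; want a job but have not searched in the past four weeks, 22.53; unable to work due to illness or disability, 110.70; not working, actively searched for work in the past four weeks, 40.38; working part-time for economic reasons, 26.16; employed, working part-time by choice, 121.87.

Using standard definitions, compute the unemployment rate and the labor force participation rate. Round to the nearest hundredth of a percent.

Employed = 1,070.30 + 26.16 + 121.87 = 1,218.33 thousand (anyone who worked, including part-time for economic reasons, counts as employed).
Unemployed = 18.07 + 40.38 = 58.45 thousand (jobless and actively searching, or on temporary layoff).
Labor force = 1,218.33 + 58.45 = 1,276.78 thousand.
Not in labor force = 156.45 + 607.80 + 22.53 + 110.70 = 897.48 thousand (those not working and not actively searching are outside the labor force — including those who want a job but have given up searching).
Civilian working-age population = 1,276.78 + 897.48 = 2,174.26 thousand.
Unemployment rate = 58.45 / 1,276.78 = 4.58%.
Labor force participation rate = 1,276.78 / 2,174.26 = 58.72%.

Unemployment rate ≈ 4.58%; labor force participation rate ≈ 58.72%.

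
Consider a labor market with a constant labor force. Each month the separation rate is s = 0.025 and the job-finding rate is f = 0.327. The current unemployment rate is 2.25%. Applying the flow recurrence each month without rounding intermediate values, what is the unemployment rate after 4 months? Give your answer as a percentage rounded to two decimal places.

Unemployment rate after four months ≈ 6.25%.

With a fixed labor force, u_{t+1} = u_t + s·(1−u_t) − f·u_t = u_t·(1−s−f) + s.
Here 1−s−f = 0.648 and s = 0.025.
u_1 = 0.022500 × 0.648 + 0.025 = 0.039580.
u_2 = 0.039580 × 0.648 + 0.025 = 0.050648.
u_3 = 0.050648 × 0.648 + 0.025 = 0.057820.
u_4 = 0.057820 × 0.648 + 0.025 = 0.062467.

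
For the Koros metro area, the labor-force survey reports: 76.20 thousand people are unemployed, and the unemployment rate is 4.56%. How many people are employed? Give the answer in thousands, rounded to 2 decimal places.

Labor force = U / u = 76.20 / 0.0456 ≈ 1,671.05 thousand.
Employed = labor force − unemployed = 1,671.05 − 76.20 = 1,594.85 thousand.

About 1,594.85 thousand are employed.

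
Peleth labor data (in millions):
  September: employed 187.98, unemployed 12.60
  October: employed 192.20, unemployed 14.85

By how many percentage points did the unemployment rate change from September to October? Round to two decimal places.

September: labor force = 187.98 + 12.60 = 200.58; u = 12.60/200.58 = 6.28%.
October: labor force = 192.20 + 14.85 = 207.05; u = 14.85/207.05 = 7.17%.
Change = 7.17% − 6.28% = +0.89 pp.

The unemployment rate changed by +0.89 percentage points.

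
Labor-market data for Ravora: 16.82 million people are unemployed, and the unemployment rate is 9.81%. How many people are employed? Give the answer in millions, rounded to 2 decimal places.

About 154.64 million are employed.

Labor force = U / u = 16.82 / 0.0981 ≈ 171.46 million.
Employed = labor force − unemployed = 171.46 − 16.82 = 154.64 million.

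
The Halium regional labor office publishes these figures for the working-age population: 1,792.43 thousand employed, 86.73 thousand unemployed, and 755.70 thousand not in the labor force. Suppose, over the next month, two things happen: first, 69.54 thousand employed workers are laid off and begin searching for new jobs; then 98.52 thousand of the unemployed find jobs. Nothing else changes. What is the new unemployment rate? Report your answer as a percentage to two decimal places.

Initially, labor force = 1,792.43 + 86.73 = 1,879.16 thousand, so u = 86.73/1,879.16 = 4.62%.
After the first change, employed falls and unemployed rises by 69.54; labor force unchanged → E = 1,722.89, U = 156.27, labor force = 1,879.16 thousand.
After the second change, unemployed falls and employed rises by 98.52; labor force unchanged → E = 1,821.41, U = 57.75, labor force = 1,879.16 thousand.
New unemployment rate = 57.75 / 1,879.16 = 3.07%.

New unemployment rate ≈ 3.07%.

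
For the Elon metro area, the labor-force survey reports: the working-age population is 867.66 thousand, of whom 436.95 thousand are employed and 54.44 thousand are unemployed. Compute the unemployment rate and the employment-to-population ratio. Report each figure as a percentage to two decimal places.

Labor force = employed + unemployed = 436.95 + 54.44 = 491.39 thousand.
Unemployment rate = 54.44 / 491.39 = 11.08%.
Employment-population ratio = 436.95 / 867.66 = 50.36%.

Unemployment rate ≈ 11.08%; employment-population ratio ≈ 50.36%.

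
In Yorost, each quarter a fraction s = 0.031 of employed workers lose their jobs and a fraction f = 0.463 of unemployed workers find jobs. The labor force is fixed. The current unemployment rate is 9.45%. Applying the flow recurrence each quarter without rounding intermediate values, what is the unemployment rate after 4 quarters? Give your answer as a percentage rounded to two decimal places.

Unemployment rate after four quarters ≈ 6.48%.

With a fixed labor force, u_{t+1} = u_t + s·(1−u_t) − f·u_t = u_t·(1−s−f) + s.
Here 1−s−f = 0.506 and s = 0.031.
u_1 = 0.094500 × 0.506 + 0.031 = 0.078817.
u_2 = 0.078817 × 0.506 + 0.031 = 0.070881.
u_3 = 0.070881 × 0.506 + 0.031 = 0.066866.
u_4 = 0.066866 × 0.506 + 0.031 = 0.064834.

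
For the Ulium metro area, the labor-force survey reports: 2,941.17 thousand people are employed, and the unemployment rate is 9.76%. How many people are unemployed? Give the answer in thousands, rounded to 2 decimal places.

About 318.11 thousand are unemployed.

Let U be the number unemployed. The labor force is E + U, and U/(E+U) = 0.0976.
So U = 0.0976 × 2,941.17 / (1 − 0.0976) = 287.0582 / 0.9024 ≈ 318.11 thousand.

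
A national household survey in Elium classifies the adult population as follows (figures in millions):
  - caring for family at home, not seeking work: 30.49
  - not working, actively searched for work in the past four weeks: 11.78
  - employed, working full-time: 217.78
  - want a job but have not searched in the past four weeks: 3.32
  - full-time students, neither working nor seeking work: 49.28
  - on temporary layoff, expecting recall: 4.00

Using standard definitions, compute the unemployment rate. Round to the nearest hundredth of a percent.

Employed = 217.78 million.
Unemployed = 11.78 + 4.00 = 15.78 million (jobless and actively searching, or on temporary layoff).
Labor force = 217.78 + 15.78 = 233.56 million.
Unemployment rate = 15.78 / 233.56 = 6.76%.

Unemployment rate ≈ 6.76%.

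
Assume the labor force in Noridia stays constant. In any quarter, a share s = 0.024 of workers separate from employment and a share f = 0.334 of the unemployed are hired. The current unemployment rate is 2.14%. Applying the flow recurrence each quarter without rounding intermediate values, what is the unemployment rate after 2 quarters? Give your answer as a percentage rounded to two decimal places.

Unemployment rate after two quarters ≈ 4.82%.

With a fixed labor force, u_{t+1} = u_t + s·(1−u_t) − f·u_t = u_t·(1−s−f) + s.
Here 1−s−f = 0.642 and s = 0.024.
u_1 = 0.021400 × 0.642 + 0.024 = 0.037739.
u_2 = 0.037739 × 0.642 + 0.024 = 0.048228.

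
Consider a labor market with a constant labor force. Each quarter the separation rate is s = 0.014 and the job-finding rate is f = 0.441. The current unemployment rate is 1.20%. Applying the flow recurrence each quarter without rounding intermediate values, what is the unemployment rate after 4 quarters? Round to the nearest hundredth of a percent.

Unemployment rate after four quarters ≈ 2.91%.

With a fixed labor force, u_{t+1} = u_t + s·(1−u_t) − f·u_t = u_t·(1−s−f) + s.
Here 1−s−f = 0.545 and s = 0.014.
u_1 = 0.012000 × 0.545 + 0.014 = 0.020540.
u_2 = 0.020540 × 0.545 + 0.014 = 0.025194.
u_3 = 0.025194 × 0.545 + 0.014 = 0.027731.
u_4 = 0.027731 × 0.545 + 0.014 = 0.029113.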